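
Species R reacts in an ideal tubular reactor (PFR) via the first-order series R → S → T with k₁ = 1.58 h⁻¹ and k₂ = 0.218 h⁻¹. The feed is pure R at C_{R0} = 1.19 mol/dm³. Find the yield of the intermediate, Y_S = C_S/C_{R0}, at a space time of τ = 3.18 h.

0.572

The intermediate concentration in a first-order A→B→C sequence is C_S = k₁C_{R0}(e^(−k₁τ) − e^(−k₂τ))/(k₂−k₁).
e^(−k₁τ) = e^(−1.58×3.18) = e^(−5.024) = 0.006576; e^(−k₂τ) = e^(−0.6932) = 0.5000.
C_S = 1.58×1.19/(0.218−1.58) × (0.006576−0.5000) = (-1.380)×(-0.4934) = 0.6811 mol/dm³.
Y_S = C_S/C_{R0} = 0.6811/1.19 = 0.572.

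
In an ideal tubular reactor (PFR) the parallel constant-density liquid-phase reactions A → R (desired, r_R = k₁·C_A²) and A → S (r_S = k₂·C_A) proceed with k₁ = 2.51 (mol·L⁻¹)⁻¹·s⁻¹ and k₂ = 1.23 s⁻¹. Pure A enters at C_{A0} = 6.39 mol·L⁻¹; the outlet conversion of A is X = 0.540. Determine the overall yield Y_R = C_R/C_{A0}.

0.487

C_A = C_{A0}(1−X) = 2.939 mol·L⁻¹.
Along a PFR/batch, dC_S/dC_A = −r_S/(r_R+r_S) = −k₂/(k₂+k₁·C_A).
Integrating from C_{A0} to C_A: C_S = (1.23/2.51)·ln[(1.23+2.51·6.39)/(1.23+2.51·2.94)] = 0.4900·ln(17.27/8.608) = 0.3412 mol·L⁻¹.
Then C_R = (C_{A0}−C_A) − C_S = 3.451 − 0.3412 = 3.109 mol·L⁻¹.
Y_R = C_R/C_{A0} = 3.109/6.39 = 0.487.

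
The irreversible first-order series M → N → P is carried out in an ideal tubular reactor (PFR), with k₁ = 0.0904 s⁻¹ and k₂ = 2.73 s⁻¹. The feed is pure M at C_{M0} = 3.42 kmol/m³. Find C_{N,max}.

Evaluating C_N at τ_opt = ln(k₂/k₁)/(k₂−k₁) gives C_{N,max}/C_{M0} = (k₁/k₂)^[k₂/(k₂−k₁)].
= (0.0904/2.73)^(2.73/(2.73−0.0904)) = (0.03311)^(1.034) = 0.02947.
C_{N,max} = 0.02947×3.42 = 0.101 kmol/m³.

0.101 kmol/m³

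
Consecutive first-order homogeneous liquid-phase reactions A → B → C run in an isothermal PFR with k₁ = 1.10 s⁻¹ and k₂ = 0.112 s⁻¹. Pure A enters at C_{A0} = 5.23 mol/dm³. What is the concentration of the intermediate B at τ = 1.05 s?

For first-order series with pure A initially, C_B(τ) = k₁C_{A0}/(k₂−k₁)·(e^(−k₁τ) − e^(−k₂τ)).
e^(−k₁τ) = e^(−1.10×1.05) = e^(−1.155) = 0.3151; e^(−k₂τ) = e^(−0.1176) = 0.8891.
C_B = 1.10×5.23/(0.112−1.10) × (0.3151−0.8891) = (-5.823)×(-0.5740) = 3.342 mol/dm³.

3.34 mol/dm³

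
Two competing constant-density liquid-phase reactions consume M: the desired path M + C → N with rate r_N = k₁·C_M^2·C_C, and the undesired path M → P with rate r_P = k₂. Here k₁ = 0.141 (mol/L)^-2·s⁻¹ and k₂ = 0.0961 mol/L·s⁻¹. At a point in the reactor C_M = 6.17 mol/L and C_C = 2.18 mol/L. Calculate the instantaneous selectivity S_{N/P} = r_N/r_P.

S_{N/P} = r_N/r_P = (k₁·C_M^2·C_C)/(k₂) = (k₁/k₂)·C_M^2·C_C.
= (0.141×6.170^2×2.180) / (0.0961) = 11.70/0.09610 = 122.

122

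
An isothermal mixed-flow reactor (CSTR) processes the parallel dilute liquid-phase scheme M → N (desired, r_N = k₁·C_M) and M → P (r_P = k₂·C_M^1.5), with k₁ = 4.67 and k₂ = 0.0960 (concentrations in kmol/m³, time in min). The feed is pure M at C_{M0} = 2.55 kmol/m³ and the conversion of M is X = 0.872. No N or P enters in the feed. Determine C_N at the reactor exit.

2.20 kmol/m³

Exit C_M = C_{M0}(1−X) = 2.55×0.128 = 0.3264 kmol/m³.
In a CSTR the entire volume is at exit conditions, so r_N = 4.67×0.3264 = 1.524 and r_P = 0.0960×0.3264^1.5 = 0.01790.
Fraction of consumed M going to N: r_N/(r_N+r_P) = 0.9884.
C_N = 0.9884·C_{M0}·X = 0.9884×2.55×0.872 = 2.20 kmol/m³.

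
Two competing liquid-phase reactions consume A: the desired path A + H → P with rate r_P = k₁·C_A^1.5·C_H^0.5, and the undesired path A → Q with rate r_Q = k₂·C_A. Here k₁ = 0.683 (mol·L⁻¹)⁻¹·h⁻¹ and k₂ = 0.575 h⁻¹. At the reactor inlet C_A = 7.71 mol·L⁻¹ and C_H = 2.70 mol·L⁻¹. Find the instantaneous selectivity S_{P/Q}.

5.42

S_{P/Q} = r_P/r_Q = (k₁·C_A^1.5·C_H^0.5)/(k₂·C_A) = (k₁/k₂)·C_A^0.5·C_H^0.5.
= (0.683×7.710^1.5×2.700^0.5) / (0.575×7.710) = 24.03/4.433 = 5.42.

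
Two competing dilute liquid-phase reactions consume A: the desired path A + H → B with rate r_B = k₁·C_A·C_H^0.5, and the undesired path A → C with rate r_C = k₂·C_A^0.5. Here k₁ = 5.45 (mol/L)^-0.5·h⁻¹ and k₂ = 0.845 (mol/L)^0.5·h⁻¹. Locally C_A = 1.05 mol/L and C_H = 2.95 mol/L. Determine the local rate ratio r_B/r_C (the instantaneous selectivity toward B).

S_{B/C} = r_B/r_C = (k₁·C_A·C_H^0.5)/(k₂·C_A^0.5) = (k₁/k₂)·C_A^0.5·C_H^0.5.
= (5.45×1.050×2.950^0.5) / (0.845×1.050^0.5) = 9.829/0.8659 = 11.4.
Since the desired path is higher order in A, keeping C_A high (PFR or concentrated feed) favours B.

11.4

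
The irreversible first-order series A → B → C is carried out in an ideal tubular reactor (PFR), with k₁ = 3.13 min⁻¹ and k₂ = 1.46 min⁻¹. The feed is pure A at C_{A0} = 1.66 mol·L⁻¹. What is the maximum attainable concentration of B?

At the optimum, C_{B,max}/C_{A0} = (k₁/k₂)^[k₂/(k₂−k₁)].
= (3.13/1.46)^(1.46/(1.46−3.13)) = (2.144)^(-0.8743) = 0.5134.
C_{B,max} = 0.5134×1.66 = 0.852 mol·L⁻¹.

0.852 mol·L⁻¹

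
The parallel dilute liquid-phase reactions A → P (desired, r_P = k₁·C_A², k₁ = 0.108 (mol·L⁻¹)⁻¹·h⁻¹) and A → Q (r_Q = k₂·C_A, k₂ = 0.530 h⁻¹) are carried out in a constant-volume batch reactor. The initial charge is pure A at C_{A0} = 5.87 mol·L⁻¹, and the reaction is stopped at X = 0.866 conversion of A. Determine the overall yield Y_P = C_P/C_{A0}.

0.333

C_A = C_{A0}(1−X) = 0.7866 mol·L⁻¹.
Along a PFR/batch, dC_Q/dC_A = −r_Q/(r_P+r_Q) = −k₂/(k₂+k₁·C_A).
Integrating from C_{A0} to C_A: C_Q = (0.530/0.108)·ln[(0.530+0.108·5.87)/(0.530+0.108·0.787)] = 4.907·ln(1.164/0.6150) = 3.131 mol·L⁻¹.
Then C_P = (C_{A0}−C_A) − C_Q = 5.083 − 3.131 = 1.952 mol·L⁻¹.
Y_P = C_P/C_{A0} = 1.952/5.87 = 0.333.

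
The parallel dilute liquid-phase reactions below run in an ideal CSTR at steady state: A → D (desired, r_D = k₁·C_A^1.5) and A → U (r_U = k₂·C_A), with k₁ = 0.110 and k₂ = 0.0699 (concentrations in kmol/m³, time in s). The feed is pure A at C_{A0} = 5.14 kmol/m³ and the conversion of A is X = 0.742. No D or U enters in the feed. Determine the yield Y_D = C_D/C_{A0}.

0.478

Exit C_A = C_{A0}(1−X) = 5.14×0.258 = 1.326 kmol/m³.
In a CSTR the entire volume is at exit conditions, so r_D = 0.110×1.326^1.5 = 0.1680 and r_U = 0.0699×1.326 = 0.09270.
Fraction of consumed A going to D: r_D/(r_D+r_U) = 0.6444.
C_D = 0.6444·C_{A0}·X = 0.6444×5.14×0.742 = 2.46 kmol/m³; Y_D = C_D/C_{A0} = 0.478.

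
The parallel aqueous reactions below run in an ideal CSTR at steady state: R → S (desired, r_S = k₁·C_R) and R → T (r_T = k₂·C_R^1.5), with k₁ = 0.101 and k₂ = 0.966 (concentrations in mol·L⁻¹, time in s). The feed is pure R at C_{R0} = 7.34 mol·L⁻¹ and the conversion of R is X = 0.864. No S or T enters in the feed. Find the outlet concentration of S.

0.601 mol·L⁻¹

Exit C_R = C_{R0}(1−X) = 7.34×0.136 = 0.9982 mol·L⁻¹.
In a CSTR the entire volume is at exit conditions, so r_S = 0.101×0.9982 = 0.1008 and r_T = 0.966×0.9982^1.5 = 0.9635.
Fraction of consumed R going to S: r_S/(r_S+r_T) = 0.09473.
C_S = 0.09473·C_{R0}·X = 0.09473×7.34×0.864 = 0.601 mol·L⁻¹.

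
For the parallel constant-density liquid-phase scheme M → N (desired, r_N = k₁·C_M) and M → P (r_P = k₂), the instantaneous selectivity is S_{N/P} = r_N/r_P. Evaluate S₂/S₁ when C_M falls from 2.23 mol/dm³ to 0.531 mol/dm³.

0.238

S_{N/P} = (k₁/k₂)·C_M, so S₂/S₁ = (C_{M,2}/C_{M,1}).
= 0.531/2.23 = 0.238.
Selectivity toward N falls as C_M falls — high-concentration operation is favoured.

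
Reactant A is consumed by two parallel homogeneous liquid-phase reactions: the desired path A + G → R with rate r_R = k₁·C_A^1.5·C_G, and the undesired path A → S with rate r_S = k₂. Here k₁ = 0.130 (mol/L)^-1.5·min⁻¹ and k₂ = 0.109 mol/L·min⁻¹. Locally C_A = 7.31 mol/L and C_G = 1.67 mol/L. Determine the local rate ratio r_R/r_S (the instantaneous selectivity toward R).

S_{R/S} = r_R/r_S = (k₁·C_A^1.5·C_G)/(k₂) = (k₁/k₂)·C_A^1.5·C_G.
= (0.130×7.310^1.5×1.670) / (0.109) = 4.291/0.1090 = 39.4.

39.4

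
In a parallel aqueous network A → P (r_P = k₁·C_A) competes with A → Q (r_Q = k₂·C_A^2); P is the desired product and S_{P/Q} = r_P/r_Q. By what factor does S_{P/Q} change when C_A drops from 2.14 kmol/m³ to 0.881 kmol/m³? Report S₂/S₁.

S_{P/Q} = (k₁/k₂)·C_A⁻¹, so S₂/S₁ = (C_{A,2}/C_{A,1})⁻¹.
= 2.14/0.881 = 2.43.

2.43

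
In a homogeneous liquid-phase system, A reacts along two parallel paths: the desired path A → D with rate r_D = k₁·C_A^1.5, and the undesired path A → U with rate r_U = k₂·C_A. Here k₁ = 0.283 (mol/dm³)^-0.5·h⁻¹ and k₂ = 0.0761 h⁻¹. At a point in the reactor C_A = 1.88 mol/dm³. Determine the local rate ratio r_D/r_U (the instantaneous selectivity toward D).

S_{D/U} = r_D/r_U = (k₁·C_A^1.5)/(k₂·C_A) = (k₁/k₂)·C_A^0.5.
= (0.283×1.880^1.5) / (0.0761×1.880) = 0.7295/0.1431 = 5.10.
Since the desired path is higher order in A, keeping C_A high (PFR or concentrated feed) favours D.

5.10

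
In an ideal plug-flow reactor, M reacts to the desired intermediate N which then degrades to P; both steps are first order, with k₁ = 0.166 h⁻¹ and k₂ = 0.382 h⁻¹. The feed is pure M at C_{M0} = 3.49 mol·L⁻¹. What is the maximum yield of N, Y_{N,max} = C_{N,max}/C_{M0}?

Evaluating C_N at τ_opt = ln(k₂/k₁)/(k₂−k₁) gives C_{N,max}/C_{M0} = (k₁/k₂)^[k₂/(k₂−k₁)].
= (0.166/0.382)^(0.382/(0.382−0.166)) = (0.4346)^(1.769) = 0.2290.

0.229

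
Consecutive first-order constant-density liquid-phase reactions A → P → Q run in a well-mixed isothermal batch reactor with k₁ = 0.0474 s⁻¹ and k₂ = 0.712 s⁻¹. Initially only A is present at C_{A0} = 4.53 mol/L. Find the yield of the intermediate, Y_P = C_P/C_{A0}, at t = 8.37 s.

The intermediate concentration in a first-order A→B→C sequence is C_P = k₁C_{A0}(e^(−k₁t) − e^(−k₂t))/(k₂−k₁).
e^(−k₁t) = e^(−0.0474×8.37) = e^(−0.3967) = 0.6725; e^(−k₂t) = e^(−5.959) = 0.002581.
C_P = 0.0474×4.53/(0.712−0.0474) × (0.6725−0.002581) = 0.3231×0.6699 = 0.2164 mol/L.
Y_P = C_P/C_{A0} = 0.2164/4.53 = 0.0478.

0.0478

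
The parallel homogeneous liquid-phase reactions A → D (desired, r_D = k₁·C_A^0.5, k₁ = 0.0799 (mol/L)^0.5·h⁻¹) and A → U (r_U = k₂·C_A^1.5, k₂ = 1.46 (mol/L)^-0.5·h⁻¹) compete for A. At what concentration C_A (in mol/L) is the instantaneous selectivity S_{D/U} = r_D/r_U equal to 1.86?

S_{D/U} = (k₁/k₂)·C_A⁻¹ ⇒ C_A = (S·k₂/k₁)^(-1).
= (1.86×1.46/0.0799)^(-1) = (33.99)^(-1) = 0.0294 mol/L.

0.0294 mol/L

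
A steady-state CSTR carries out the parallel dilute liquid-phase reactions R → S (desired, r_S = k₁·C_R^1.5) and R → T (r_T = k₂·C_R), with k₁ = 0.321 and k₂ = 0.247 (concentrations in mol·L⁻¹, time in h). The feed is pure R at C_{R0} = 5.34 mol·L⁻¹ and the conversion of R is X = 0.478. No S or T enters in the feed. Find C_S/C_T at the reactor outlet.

2.17

Exit C_R = C_{R0}(1−X) = 5.34×0.522 = 2.787 mol·L⁻¹.
In a CSTR the entire volume is at exit conditions, so r_S = 0.321×2.787^1.5 = 1.494 and r_T = 0.247×2.787 = 0.6885.
Overall selectivity = C_S/C_T = r_Sτ/(r_Tτ) = r_S/r_T = 2.17.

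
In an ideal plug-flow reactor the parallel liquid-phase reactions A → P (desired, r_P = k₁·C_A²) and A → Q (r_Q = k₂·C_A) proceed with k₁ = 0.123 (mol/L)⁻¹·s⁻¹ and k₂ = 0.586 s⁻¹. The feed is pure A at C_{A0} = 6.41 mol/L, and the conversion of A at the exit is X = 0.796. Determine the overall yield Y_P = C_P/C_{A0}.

C_A = C_{A0}(1−X) = 1.308 mol/L.
Along a PFR/batch, dC_Q/dC_A = −r_Q/(r_P+r_Q) = −k₂/(k₂+k₁·C_A).
Integrating from C_{A0} to C_A: C_Q = (0.586/0.123)·ln[(0.586+0.123·6.41)/(0.586+0.123·1.31)] = 4.764·ln(1.374/0.7468) = 2.906 mol/L.
Then C_P = (C_{A0}−C_A) − C_Q = 5.102 − 2.906 = 2.196 mol/L.
Y_P = C_P/C_{A0} = 2.196/6.41 = 0.343.

0.343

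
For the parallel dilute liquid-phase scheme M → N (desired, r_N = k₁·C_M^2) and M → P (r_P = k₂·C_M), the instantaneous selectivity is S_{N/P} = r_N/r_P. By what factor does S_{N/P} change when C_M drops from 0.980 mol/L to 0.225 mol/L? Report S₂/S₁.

0.230

S_{N/P} = (k₁/k₂)·C_M, so S₂/S₁ = (C_{M,2}/C_{M,1}).
= 0.225/0.980 = 0.230.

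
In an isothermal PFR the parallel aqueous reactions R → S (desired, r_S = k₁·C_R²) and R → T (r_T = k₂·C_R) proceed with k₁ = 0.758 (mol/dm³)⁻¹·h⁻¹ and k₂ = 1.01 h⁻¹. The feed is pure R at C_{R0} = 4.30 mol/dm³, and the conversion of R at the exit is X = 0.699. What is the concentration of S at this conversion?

1.99 mol/dm³

C_R = C_{R0}(1−X) = 1.294 mol/dm³.
Along a PFR/batch, dC_T/dC_R = −r_T/(r_S+r_T) = −k₂/(k₂+k₁·C_R).
Integrating from C_{R0} to C_R: C_T = (1.01/0.758)·ln[(1.01+0.758·4.30)/(1.01+0.758·1.29)] = 1.332·ln(4.269/1.991) = 1.016 mol/dm³.
Then C_S = (C_{R0}−C_R) − C_T = 3.006 − 1.016 = 1.989 mol/dm³.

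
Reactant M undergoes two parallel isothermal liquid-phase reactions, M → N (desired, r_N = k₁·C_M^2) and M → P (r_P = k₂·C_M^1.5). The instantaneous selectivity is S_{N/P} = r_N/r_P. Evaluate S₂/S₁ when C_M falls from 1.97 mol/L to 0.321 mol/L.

0.404

S_{N/P} = (k₁/k₂)·C_M^0.5, so S₂/S₁ = (C_{M,2}/C_{M,1})^0.5.
= (0.321/1.97)^0.5 = (0.1629)^0.5 = 0.404.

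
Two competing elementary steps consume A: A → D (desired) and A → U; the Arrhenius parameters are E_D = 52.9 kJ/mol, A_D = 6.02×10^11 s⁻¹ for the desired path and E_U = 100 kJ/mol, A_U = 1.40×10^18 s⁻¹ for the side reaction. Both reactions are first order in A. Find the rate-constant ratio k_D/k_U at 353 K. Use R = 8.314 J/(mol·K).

4.01

Since both paths have the same order in A, the concentration cancels and S_{D/U} = k_D/k_U = (A_D/A_U)·exp[(E_U−E_D)/(RT)].
(E_U−E_D)/(RT) = (100−52.9)×10³/(8.314×353) = 47100/2935 = 16.05.
k_D/k_U = (6.02×10^11/1.40×10^18)·exp(16.05) = 4.300×10^-7 × 9.328×10^6 = 4.01.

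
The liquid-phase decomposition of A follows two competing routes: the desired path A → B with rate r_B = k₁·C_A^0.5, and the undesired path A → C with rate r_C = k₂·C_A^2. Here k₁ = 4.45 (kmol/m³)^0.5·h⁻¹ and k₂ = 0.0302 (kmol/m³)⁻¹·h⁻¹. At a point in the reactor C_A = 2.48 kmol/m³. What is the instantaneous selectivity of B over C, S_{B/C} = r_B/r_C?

37.7

S_{B/C} = r_B/r_C = (k₁·C_A^0.5)/(k₂·C_A^2) = (k₁/k₂)·C_A^-1.5.
= (4.45×2.480^0.5) / (0.0302×2.480^2) = 7.008/0.1857 = 37.7.
The undesired path is higher order in A, so low C_A (CSTR or dilute feed) favours B.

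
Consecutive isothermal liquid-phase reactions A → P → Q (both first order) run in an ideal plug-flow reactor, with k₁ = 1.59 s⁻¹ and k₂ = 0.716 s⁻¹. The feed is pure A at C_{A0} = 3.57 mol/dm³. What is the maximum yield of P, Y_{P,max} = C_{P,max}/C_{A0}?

Evaluating C_P at τ_opt = ln(k₂/k₁)/(k₂−k₁) gives C_{P,max}/C_{A0} = (k₁/k₂)^[k₂/(k₂−k₁)].
= (1.59/0.716)^(0.716/(0.716−1.59)) = (2.221)^(-0.8192) = 0.5202.

0.520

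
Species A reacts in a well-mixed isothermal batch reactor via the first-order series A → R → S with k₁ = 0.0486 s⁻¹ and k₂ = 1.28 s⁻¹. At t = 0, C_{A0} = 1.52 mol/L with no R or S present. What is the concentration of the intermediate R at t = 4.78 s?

The intermediate concentration in a first-order A→B→C sequence is C_R = k₁C_{A0}(e^(−k₁t) − e^(−k₂t))/(k₂−k₁).
e^(−k₁t) = e^(−0.0486×4.78) = e^(−0.2323) = 0.7927; e^(−k₂t) = e^(−6.118) = 0.002202.
C_R = 0.0486×1.52/(1.28−0.0486) × (0.7927−0.002202) = 0.05999×0.7905 = 0.04742 mol/L.

0.0474 mol/L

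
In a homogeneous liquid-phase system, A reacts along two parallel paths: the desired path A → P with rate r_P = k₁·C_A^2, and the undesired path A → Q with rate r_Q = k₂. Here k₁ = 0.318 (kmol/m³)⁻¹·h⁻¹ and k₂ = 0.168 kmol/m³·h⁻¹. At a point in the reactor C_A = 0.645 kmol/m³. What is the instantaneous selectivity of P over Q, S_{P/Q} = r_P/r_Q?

S_{P/Q} = r_P/r_Q = (k₁·C_A^2)/(k₂) = (k₁/k₂)·C_A^2.
= (0.318×0.6450^2) / (0.168) = 0.1323/0.1680 = 0.787.

0.787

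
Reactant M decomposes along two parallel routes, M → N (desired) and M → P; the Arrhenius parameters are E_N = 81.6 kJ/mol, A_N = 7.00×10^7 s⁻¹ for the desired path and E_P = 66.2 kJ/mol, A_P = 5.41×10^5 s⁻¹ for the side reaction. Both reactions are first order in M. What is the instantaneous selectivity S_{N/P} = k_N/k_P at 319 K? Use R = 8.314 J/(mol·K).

With equal orders, S_{N/P} = k_N/k_P = (A_N/A_P)·exp[(E_P−E_N)/(RT)].
(E_P−E_N)/(RT) = (66.2−81.6)×10³/(8.314×319) = -15400/2652 = -5.807.
k_N/k_P = (7.00×10^7/5.41×10^5)·exp(-5.807) = 129.4 × 0.003008 = 0.389.

0.389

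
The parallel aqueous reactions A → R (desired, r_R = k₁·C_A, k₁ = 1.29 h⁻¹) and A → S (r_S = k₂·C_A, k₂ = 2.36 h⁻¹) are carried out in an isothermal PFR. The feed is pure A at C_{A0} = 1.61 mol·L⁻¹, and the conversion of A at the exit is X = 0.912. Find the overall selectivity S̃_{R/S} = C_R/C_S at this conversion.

C_A = C_{A0}(1−X) = 0.1417 mol·L⁻¹.
Both paths are first order in A, so the instantaneous fraction to R is constant: dC_R/d(−C_A) = k₁/(k₁+k₂) = 0.3534.
C_R = 0.3534·(C_{A0}−C_A) = 0.3534×1.468 = 0.519 mol·L⁻¹.
C_S = (C_{A0}−C_A)−C_R = 0.9494 mol·L⁻¹; S̃_{R/S} = 0.5189/0.9494 = 0.547.

0.547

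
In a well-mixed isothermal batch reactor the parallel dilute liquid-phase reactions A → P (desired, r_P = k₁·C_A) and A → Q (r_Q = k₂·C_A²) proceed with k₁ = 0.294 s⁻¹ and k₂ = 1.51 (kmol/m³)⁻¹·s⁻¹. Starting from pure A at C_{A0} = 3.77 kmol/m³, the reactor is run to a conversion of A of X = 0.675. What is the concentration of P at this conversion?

0.200 kmol/m³

C_A = C_{A0}(1−X) = 1.225 kmol/m³.
Along a PFR/batch, dC_P/dC_A = −r_P/(r_P+r_Q) = −k₁/(k₁+k₂·C_A).
Integrating from C_{A0} to C_A: C_P = (0.294/1.51)·ln[(0.294+1.51·3.77)/(0.294+1.51·1.23)] = 0.1947·ln(5.987/2.144) = 0.1999 kmol/m³.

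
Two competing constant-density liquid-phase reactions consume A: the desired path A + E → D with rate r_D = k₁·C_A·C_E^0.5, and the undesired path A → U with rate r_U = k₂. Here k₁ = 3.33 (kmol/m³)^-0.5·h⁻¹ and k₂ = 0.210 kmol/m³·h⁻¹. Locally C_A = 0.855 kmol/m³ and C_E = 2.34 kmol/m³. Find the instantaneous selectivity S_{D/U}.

S_{D/U} = r_D/r_U = (k₁·C_A·C_E^0.5)/(k₂) = (k₁/k₂)·C_A·C_E^0.5.
= (3.33×0.8550×2.340^0.5) / (0.210) = 4.355/0.2100 = 20.7.

20.7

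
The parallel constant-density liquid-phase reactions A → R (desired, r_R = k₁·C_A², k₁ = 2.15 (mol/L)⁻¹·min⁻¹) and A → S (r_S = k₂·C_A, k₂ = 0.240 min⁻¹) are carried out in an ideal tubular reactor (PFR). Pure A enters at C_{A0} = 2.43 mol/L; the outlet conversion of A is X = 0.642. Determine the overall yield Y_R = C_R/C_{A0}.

0.598

C_A = C_{A0}(1−X) = 0.8699 mol/L.
Along a PFR/batch, dC_S/dC_A = −r_S/(r_R+r_S) = −k₂/(k₂+k₁·C_A).
Integrating from C_{A0} to C_A: C_S = (0.240/2.15)·ln[(0.240+2.15·2.43)/(0.240+2.15·0.870)] = 0.1116·ln(5.465/2.110) = 0.1062 mol/L.
Then C_R = (C_{A0}−C_A) − C_S = 1.560 − 0.1062 = 1.454 mol/L.
Y_R = C_R/C_{A0} = 1.454/2.43 = 0.598.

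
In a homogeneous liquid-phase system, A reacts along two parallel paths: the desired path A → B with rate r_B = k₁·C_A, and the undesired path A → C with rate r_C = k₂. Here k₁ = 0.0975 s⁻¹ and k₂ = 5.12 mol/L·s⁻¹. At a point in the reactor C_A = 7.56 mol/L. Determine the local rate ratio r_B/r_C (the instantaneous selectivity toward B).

0.144

S_{B/C} = r_B/r_C = (k₁·C_A)/(k₂) = (k₁/k₂)·C_A.
= (0.0975×7.560) / (5.12) = 0.7371/5.120 = 0.144.
Since the desired path is higher order in A, keeping C_A high (PFR or concentrated feed) favours B.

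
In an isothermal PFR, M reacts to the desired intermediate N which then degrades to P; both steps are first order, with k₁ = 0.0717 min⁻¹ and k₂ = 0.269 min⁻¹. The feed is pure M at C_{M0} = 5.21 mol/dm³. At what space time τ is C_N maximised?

6.70 min

For first-order series the maximum of C_N occurs at τ_opt = ln(k₂/k₁)/(k₂−k₁).
= ln(0.269/0.0717)/(0.269−0.0717) = ln(3.752)/0.1973 = 1.322/0.1973 = 6.70 min.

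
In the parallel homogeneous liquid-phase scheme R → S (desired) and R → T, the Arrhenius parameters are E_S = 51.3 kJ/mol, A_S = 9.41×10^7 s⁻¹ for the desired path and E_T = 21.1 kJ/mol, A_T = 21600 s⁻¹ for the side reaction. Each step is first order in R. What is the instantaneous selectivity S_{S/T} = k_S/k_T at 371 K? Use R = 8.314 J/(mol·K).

k_S/k_T = (A_S/A_T)·exp[−(E_S−E_T)/(RT)] = (A_S/A_T)·exp[(E_T−E_S)/(RT)].
(E_T−E_S)/(RT) = (21.1−51.3)×10³/(8.314×371) = -30200/3084 = -9.791.
k_S/k_T = (9.41×10^7/21600)·exp(-9.791) = 4356 × 5.596×10^-5 = 0.244.

0.244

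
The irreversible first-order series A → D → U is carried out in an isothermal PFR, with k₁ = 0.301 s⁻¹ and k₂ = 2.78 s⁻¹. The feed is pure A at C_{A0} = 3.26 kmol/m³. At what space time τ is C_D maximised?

0.897 s

For first-order series the maximum of C_D occurs at τ_opt = ln(k₂/k₁)/(k₂−k₁).
= ln(2.78/0.301)/(2.78−0.301) = ln(9.236)/2.479 = 2.223/2.479 = 0.897 s.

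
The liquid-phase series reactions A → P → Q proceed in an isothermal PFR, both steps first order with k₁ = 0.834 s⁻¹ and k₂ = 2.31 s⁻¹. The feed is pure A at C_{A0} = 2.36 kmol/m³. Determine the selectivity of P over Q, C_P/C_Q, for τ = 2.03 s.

The intermediate concentration in a first-order A→B→C sequence is C_P = k₁C_{A0}(e^(−k₁τ) − e^(−k₂τ))/(k₂−k₁).
e^(−k₁τ) = e^(−0.834×2.03) = e^(−1.693) = 0.1840; e^(−k₂τ) = e^(−4.689) = 0.009193.
C_P = 0.834×2.36/(2.31−0.834) × (0.1840−0.009193) = 1.333×0.1748 = 0.2331 kmol/m³.
C_A = C_{A0}e^(−k₁τ) = 0.4342 kmol/m³, so C_Q = C_{A0}−C_A−C_P = 1.693 kmol/m³; C_P/C_Q = 0.138.

0.138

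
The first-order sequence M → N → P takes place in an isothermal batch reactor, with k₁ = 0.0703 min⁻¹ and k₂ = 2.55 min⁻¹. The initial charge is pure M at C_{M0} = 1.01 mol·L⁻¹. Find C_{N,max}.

At the optimum, C_{N,max}/C_{M0} = (k₁/k₂)^[k₂/(k₂−k₁)].
= (0.0703/2.55)^(2.55/(2.55−0.0703)) = (0.02757)^(1.028) = 0.02490.
C_{N,max} = 0.02490×1.01 = 0.0251 mol·L⁻¹.

0.0251 mol·L⁻¹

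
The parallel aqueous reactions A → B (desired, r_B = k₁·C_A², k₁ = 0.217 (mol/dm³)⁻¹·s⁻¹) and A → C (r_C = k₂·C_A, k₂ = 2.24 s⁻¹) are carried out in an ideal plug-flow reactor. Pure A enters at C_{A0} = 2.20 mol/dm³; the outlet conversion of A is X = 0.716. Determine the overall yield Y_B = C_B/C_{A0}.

0.0852

C_A = C_{A0}(1−X) = 0.6248 mol/dm³.
Along a PFR/batch, dC_C/dC_A = −r_C/(r_B+r_C) = −k₂/(k₂+k₁·C_A).
Integrating from C_{A0} to C_A: C_C = (2.24/0.217)·ln[(2.24+0.217·2.20)/(2.24+0.217·0.625)] = 10.32·ln(2.717/2.376) = 1.388 mol/dm³.
Then C_B = (C_{A0}−C_A) − C_C = 1.575 − 1.388 = 0.1875 mol/dm³.
Y_B = C_B/C_{A0} = 0.1875/2.20 = 0.0852.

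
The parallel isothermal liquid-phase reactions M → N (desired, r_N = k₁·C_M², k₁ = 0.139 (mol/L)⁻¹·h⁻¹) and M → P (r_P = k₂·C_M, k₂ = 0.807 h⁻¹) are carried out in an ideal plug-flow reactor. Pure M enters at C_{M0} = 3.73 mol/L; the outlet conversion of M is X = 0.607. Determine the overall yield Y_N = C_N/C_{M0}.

0.185

C_M = C_{M0}(1−X) = 1.466 mol/L.
Along a PFR/batch, dC_P/dC_M = −r_P/(r_N+r_P) = −k₂/(k₂+k₁·C_M).
Integrating from C_{M0} to C_M: C_P = (0.807/0.139)·ln[(0.807+0.139·3.73)/(0.807+0.139·1.47)] = 5.806·ln(1.325/1.011) = 1.574 mol/L.
Then C_N = (C_{M0}−C_M) − C_P = 2.264 − 1.574 = 0.6904 mol/L.
Y_N = C_N/C_{M0} = 0.6904/3.73 = 0.185.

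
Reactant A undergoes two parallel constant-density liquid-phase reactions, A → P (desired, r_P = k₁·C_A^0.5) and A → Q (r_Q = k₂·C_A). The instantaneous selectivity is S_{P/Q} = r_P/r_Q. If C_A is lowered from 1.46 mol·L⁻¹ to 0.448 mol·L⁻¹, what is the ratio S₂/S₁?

S_{P/Q} = (k₁/k₂)·C_A^-0.5, so S₂/S₁ = (C_{A,2}/C_{A,1})^-0.5.
= (0.448/1.46)^(-0.5) = (0.3068)^(-0.5) = 1.81.

1.81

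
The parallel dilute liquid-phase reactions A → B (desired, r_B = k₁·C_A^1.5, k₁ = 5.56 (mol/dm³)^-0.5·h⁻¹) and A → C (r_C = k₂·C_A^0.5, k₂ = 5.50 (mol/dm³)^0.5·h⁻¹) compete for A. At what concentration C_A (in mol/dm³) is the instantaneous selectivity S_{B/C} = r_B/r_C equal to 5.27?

5.21 mol/dm³

S_{B/C} = (k₁/k₂)·C_A ⇒ C_A = S·k₂/k₁.
= 5.27×5.50/5.56 = 5.21 mol/dm³.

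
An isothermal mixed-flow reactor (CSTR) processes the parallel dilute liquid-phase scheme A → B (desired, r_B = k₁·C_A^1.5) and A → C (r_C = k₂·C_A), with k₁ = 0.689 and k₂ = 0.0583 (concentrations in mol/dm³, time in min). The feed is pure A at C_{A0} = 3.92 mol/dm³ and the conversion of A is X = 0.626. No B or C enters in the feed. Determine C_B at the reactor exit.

2.29 mol/dm³

Exit C_A = C_{A0}(1−X) = 3.92×0.374 = 1.466 mol/dm³.
Rates in a CSTR are evaluated at the outlet concentration: r_B = 0.689×1.466^1.5 = 1.223, r_C = 0.0583×1.466 = 0.08547.
Fraction of consumed A going to B: r_B/(r_B+r_C) = 0.9347.
C_B = 0.9347·C_{A0}·X = 0.9347×3.92×0.626 = 2.29 mol/dm³.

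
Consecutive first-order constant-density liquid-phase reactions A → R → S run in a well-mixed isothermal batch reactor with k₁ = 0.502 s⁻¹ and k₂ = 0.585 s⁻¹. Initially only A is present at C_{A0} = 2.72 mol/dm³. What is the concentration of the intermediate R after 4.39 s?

0.555 mol/dm³

For first-order series with pure A initially, C_R(t) = k₁C_{A0}/(k₂−k₁)·(e^(−k₁t) − e^(−k₂t)).
e^(−k₁t) = e^(−0.502×4.39) = e^(−2.204) = 0.1104; e^(−k₂t) = e^(−2.568) = 0.07668.
C_R = 0.502×2.72/(0.585−0.502) × (0.1104−0.07668) = 16.45×0.03371 = 0.5545 mol/dm³.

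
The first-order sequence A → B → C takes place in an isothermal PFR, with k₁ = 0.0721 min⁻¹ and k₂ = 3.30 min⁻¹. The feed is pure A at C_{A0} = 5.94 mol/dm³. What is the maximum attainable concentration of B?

0.119 mol/dm³

For a first-order series the maximum intermediate yield is C_{B,max}/C_{A0} = (k₁/k₂)^[k₂/(k₂−k₁)].
= (0.0721/3.30)^(3.30/(3.30−0.0721)) = (0.02185)^(1.022) = 0.02006.
C_{B,max} = 0.02006×5.94 = 0.119 mol/dm³.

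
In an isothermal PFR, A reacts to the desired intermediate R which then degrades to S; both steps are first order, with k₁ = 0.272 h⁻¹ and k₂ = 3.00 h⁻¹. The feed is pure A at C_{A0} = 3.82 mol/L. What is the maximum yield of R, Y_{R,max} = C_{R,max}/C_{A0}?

0.0714

For a first-order series the maximum intermediate yield is C_{R,max}/C_{A0} = (k₁/k₂)^[k₂/(k₂−k₁)].
= (0.272/3.00)^(3.00/(3.00−0.272)) = (0.09067)^(1.100) = 0.07137.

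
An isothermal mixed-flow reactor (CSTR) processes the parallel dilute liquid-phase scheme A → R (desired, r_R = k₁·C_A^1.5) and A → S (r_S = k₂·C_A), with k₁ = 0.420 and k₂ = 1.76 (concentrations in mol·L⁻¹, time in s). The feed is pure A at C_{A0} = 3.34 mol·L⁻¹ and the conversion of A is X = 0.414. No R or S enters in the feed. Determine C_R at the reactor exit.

0.346 mol·L⁻¹

Exit C_A = C_{A0}(1−X) = 3.34×0.586 = 1.957 mol·L⁻¹.
A CSTR operates uniformly at the exit composition, giving r_R = 1.150 and r_S = 3.445 (each k·C_A^n at C_A = 1.957).
Fraction of consumed A going to R: r_R/(r_R+r_S) = 0.2503.
C_R = 0.2503·C_{A0}·X = 0.2503×3.34×0.414 = 0.346 mol·L⁻¹.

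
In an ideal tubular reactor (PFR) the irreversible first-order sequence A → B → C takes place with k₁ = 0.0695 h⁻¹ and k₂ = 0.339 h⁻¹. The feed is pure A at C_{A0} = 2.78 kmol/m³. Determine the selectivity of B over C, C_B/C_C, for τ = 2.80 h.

Solving the coupled first-order balances gives C_B(τ) = [k₁/(k₂−k₁)]·C_{A0}·(e^(−k₁τ) − e^(−k₂τ)).
e^(−k₁τ) = e^(−0.0695×2.80) = e^(−0.1946) = 0.8232; e^(−k₂τ) = e^(−0.9492) = 0.3871.
C_B = 0.0695×2.78/(0.339−0.0695) × (0.8232−0.3871) = 0.7169×0.4361 = 0.3127 kmol/m³.
C_A = C_{A0}e^(−k₁τ) = 2.288 kmol/m³, so C_C = C_{A0}−C_A−C_B = 0.1789 kmol/m³; C_B/C_C = 1.75.

1.75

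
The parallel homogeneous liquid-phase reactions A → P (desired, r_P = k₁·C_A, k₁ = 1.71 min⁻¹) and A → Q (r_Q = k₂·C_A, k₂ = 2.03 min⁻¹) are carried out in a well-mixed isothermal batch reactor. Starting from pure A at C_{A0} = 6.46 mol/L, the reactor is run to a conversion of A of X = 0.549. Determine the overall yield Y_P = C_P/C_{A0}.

C_A = C_{A0}(1−X) = 2.913 mol/L.
Both paths are first order in A, so the instantaneous fraction to P is constant: dC_P/d(−C_A) = k₁/(k₁+k₂) = 0.4572.
C_P = 0.4572·(C_{A0}−C_A) = 0.4572×3.547 = 1.62 mol/L.
Y_P = C_P/C_{A0} = 1.622/6.46 = 0.251.

0.251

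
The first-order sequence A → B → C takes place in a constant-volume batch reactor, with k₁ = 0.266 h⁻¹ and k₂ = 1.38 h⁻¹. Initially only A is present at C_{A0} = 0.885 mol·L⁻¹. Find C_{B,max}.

0.115 mol·L⁻¹

For a first-order series the maximum intermediate yield is C_{B,max}/C_{A0} = (k₁/k₂)^[k₂/(k₂−k₁)].
= (0.266/1.38)^(1.38/(1.38−0.266)) = (0.1928)^(1.239) = 0.1301.
C_{B,max} = 0.1301×0.885 = 0.115 mol·L⁻¹.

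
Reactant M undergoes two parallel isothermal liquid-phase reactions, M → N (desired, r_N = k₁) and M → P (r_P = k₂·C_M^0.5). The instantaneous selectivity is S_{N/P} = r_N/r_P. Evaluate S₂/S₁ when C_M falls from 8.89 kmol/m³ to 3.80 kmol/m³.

S_{N/P} = (k₁/k₂)·C_M^-0.5, so S₂/S₁ = (C_{M,2}/C_{M,1})^-0.5.
= (3.80/8.89)^(-0.5) = (0.4274)^(-0.5) = 1.53.

1.53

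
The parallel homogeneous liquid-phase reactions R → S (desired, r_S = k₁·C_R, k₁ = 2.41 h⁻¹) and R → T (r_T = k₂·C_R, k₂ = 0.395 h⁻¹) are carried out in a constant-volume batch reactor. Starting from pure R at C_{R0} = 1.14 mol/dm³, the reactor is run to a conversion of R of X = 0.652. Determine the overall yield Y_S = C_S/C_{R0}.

0.560

C_R = C_{R0}(1−X) = 0.3967 mol/dm³.
Both paths are first order in R, so the instantaneous fraction to S is constant: dC_S/d(−C_R) = k₁/(k₁+k₂) = 0.8592.
C_S = 0.8592·(C_{R0}−C_R) = 0.8592×0.7433 = 0.639 mol/dm³.
Y_S = C_S/C_{R0} = 0.6386/1.14 = 0.560.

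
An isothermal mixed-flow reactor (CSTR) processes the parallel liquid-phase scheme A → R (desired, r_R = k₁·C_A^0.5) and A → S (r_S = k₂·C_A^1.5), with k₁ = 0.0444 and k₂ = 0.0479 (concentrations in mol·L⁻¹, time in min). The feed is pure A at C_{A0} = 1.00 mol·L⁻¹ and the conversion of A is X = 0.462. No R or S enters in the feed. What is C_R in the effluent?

Exit C_A = C_{A0}(1−X) = 1.00×0.538 = 0.5380 mol·L⁻¹.
Rates in a CSTR are evaluated at the outlet concentration: r_R = 0.0444×0.5380^0.5 = 0.03257, r_S = 0.0479×0.5380^1.5 = 0.01890.
Fraction of consumed A going to R: r_R/(r_R+r_S) = 0.6327.
C_R = 0.6327·C_{A0}·X = 0.6327×1.00×0.462 = 0.292 mol·L⁻¹.

0.292 mol·L⁻¹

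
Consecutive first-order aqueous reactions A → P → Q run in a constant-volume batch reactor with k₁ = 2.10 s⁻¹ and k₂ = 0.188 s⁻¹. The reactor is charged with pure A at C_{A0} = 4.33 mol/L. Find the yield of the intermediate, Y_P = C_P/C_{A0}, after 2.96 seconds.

0.627

Solving the coupled first-order balances gives C_P(t) = [k₁/(k₂−k₁)]·C_{A0}·(e^(−k₁t) − e^(−k₂t)).
e^(−k₁t) = e^(−2.10×2.96) = e^(−6.216) = 0.001997; e^(−k₂t) = e^(−0.5565) = 0.5732.
C_P = 2.10×4.33/(0.188−2.10) × (0.001997−0.5732) = (-4.756)×(-0.5712) = 2.717 mol/L.
Y_P = C_P/C_{A0} = 2.717/4.33 = 0.627.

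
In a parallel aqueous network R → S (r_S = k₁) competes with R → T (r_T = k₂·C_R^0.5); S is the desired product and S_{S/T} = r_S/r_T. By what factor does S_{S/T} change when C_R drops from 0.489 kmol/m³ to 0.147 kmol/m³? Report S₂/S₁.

1.82

S_{S/T} = (k₁/k₂)·C_R^-0.5, so S₂/S₁ = (C_{R,2}/C_{R,1})^-0.5.
= (0.147/0.489)^(-0.5) = (0.3006)^(-0.5) = 1.82.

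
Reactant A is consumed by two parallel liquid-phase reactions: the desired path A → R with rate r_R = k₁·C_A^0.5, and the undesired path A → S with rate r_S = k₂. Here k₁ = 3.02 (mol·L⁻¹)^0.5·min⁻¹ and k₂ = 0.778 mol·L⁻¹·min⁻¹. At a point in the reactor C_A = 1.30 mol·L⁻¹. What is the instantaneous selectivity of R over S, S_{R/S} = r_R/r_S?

S_{R/S} = r_R/r_S = (k₁·C_A^0.5)/(k₂) = (k₁/k₂)·C_A^0.5.
= (3.02×1.300^0.5) / (0.778) = 3.443/0.7780 = 4.43.
Since the desired path is higher order in A, keeping C_A high (PFR or concentrated feed) favours R.

4.43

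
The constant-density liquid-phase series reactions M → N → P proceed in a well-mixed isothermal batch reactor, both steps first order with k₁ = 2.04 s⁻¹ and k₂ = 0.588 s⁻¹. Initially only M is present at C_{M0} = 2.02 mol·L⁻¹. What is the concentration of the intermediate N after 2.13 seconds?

The intermediate concentration in a first-order A→B→C sequence is C_N = k₁C_{M0}(e^(−k₁t) − e^(−k₂t))/(k₂−k₁).
e^(−k₁t) = e^(−2.04×2.13) = e^(−4.345) = 0.01297; e^(−k₂t) = e^(−1.252) = 0.2858.
C_N = 2.04×2.02/(0.588−2.04) × (0.01297−0.2858) = (-2.838)×(-0.2728) = 0.7743 mol·L⁻¹.

0.774 mol·L⁻¹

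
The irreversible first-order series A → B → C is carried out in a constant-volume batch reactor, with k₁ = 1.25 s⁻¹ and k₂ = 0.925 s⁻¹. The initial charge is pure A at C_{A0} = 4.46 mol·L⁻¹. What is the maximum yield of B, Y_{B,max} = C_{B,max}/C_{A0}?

0.424

For a first-order series the maximum intermediate yield is C_{B,max}/C_{A0} = (k₁/k₂)^[k₂/(k₂−k₁)].
= (1.25/0.925)^(0.925/(0.925−1.25)) = (1.351)^(-2.846) = 0.4244.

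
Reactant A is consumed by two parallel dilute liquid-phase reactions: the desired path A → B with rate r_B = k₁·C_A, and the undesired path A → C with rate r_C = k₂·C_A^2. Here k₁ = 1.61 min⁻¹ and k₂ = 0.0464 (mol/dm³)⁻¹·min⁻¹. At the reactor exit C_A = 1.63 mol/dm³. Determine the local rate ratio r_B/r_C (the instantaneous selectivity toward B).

21.3

S_{B/C} = r_B/r_C = (k₁·C_A)/(k₂·C_A^2) = (k₁/k₂)·C_A⁻¹.
= (1.61×1.630) / (0.0464×1.630^2) = 2.624/0.1233 = 21.3.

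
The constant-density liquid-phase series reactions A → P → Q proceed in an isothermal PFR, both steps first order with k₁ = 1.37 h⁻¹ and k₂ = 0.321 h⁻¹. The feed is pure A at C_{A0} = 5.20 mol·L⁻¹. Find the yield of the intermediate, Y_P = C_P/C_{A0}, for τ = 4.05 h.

0.351

Solving the coupled first-order balances gives C_P(τ) = [k₁/(k₂−k₁)]·C_{A0}·(e^(−k₁τ) − e^(−k₂τ)).
e^(−k₁τ) = e^(−1.37×4.05) = e^(−5.548) = 0.003893; e^(−k₂τ) = e^(−1.300) = 0.2725.
C_P = 1.37×5.20/(0.321−1.37) × (0.003893−0.2725) = (-6.791)×(-0.2686) = 1.824 mol·L⁻¹.
Y_P = C_P/C_{A0} = 1.824/5.20 = 0.351.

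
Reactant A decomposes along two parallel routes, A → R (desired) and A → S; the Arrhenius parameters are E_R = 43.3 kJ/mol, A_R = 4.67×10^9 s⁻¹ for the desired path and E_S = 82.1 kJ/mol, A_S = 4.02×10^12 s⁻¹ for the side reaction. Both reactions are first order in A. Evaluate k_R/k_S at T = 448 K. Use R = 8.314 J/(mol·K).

38.8

Since both paths have the same order in A, the concentration cancels and S_{R/S} = k_R/k_S = (A_R/A_S)·exp[(E_S−E_R)/(RT)].
(E_S−E_R)/(RT) = (82.1−43.3)×10³/(8.314×448) = 38800/3725 = 10.42.
k_R/k_S = (4.67×10^9/4.02×10^12)·exp(10.42) = 0.001162 × 33424 = 38.8.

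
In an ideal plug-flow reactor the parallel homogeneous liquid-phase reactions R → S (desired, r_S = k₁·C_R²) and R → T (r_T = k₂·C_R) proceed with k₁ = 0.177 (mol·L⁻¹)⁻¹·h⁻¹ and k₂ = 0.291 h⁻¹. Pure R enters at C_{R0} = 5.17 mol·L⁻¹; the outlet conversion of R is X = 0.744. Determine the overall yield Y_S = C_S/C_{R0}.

C_R = C_{R0}(1−X) = 1.324 mol·L⁻¹.
Along a PFR/batch, dC_T/dC_R = −r_T/(r_S+r_T) = −k₂/(k₂+k₁·C_R).
Integrating from C_{R0} to C_R: C_T = (0.291/0.177)·ln[(0.291+0.177·5.17)/(0.291+0.177·1.32)] = 1.644·ln(1.206/0.5253) = 1.367 mol·L⁻¹.
Then C_S = (C_{R0}−C_R) − C_T = 3.846 − 1.367 = 2.480 mol·L⁻¹.
Y_S = C_S/C_{R0} = 2.480/5.17 = 0.480.

0.480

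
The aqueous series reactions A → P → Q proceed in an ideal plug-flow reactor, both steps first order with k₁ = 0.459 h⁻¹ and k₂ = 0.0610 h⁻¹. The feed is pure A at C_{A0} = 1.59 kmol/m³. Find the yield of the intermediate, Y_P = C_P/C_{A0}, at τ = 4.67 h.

0.732

Solving the coupled first-order balances gives C_P(τ) = [k₁/(k₂−k₁)]·C_{A0}·(e^(−k₁τ) − e^(−k₂τ)).
e^(−k₁τ) = e^(−0.459×4.67) = e^(−2.144) = 0.1172; e^(−k₂τ) = e^(−0.2849) = 0.7521.
C_P = 0.459×1.59/(0.0610−0.459) × (0.1172−0.7521) = (-1.834)×(-0.6349) = 1.164 kmol/m³.
Y_P = C_P/C_{A0} = 1.164/1.59 = 0.732.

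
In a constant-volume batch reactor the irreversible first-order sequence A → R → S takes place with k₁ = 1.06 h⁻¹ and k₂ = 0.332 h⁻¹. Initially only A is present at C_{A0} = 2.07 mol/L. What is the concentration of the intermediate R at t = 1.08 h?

The intermediate concentration in a first-order A→B→C sequence is C_R = k₁C_{A0}(e^(−k₁t) − e^(−k₂t))/(k₂−k₁).
e^(−k₁t) = e^(−1.06×1.08) = e^(−1.145) = 0.3183; e^(−k₂t) = e^(−0.3586) = 0.6987.
C_R = 1.06×2.07/(0.332−1.06) × (0.3183−0.6987) = (-3.014)×(-0.3804) = 1.147 mol/L.

1.15 mol/L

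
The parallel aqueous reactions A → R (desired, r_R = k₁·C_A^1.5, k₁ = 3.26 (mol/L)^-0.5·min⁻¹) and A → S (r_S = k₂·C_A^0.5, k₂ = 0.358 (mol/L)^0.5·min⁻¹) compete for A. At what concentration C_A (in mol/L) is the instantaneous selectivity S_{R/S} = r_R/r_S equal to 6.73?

S_{R/S} = (k₁/k₂)·C_A ⇒ C_A = S·k₂/k₁.
= 6.73×0.358/3.26 = 0.739 mol/L.

0.739 mol/L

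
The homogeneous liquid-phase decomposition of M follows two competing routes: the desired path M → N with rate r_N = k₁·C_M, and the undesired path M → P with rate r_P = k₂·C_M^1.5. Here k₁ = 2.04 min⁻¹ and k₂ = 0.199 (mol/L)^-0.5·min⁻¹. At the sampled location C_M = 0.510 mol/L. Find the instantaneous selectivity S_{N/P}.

14.4

S_{N/P} = r_N/r_P = (k₁·C_M)/(k₂·C_M^1.5) = (k₁/k₂)·C_M^-0.5.
= (2.04×0.5100) / (0.199×0.5100^1.5) = 1.040/0.07248 = 14.4.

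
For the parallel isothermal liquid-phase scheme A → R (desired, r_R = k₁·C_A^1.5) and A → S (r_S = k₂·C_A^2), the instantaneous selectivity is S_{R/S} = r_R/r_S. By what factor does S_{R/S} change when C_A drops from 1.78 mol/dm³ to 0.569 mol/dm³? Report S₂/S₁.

S_{R/S} = (k₁/k₂)·C_A^-0.5, so S₂/S₁ = (C_{A,2}/C_{A,1})^-0.5.
= (0.569/1.78)^(-0.5) = (0.3197)^(-0.5) = 1.77.
Selectivity toward R rises as C_A falls — low-concentration operation is favoured.

1.77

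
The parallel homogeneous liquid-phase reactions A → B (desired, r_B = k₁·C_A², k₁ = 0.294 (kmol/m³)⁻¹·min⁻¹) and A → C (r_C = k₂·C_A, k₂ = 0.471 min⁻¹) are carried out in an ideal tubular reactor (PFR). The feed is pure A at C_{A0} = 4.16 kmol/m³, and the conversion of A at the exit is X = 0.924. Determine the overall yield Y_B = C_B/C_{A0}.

0.500

C_A = C_{A0}(1−X) = 0.3162 kmol/m³.
Along a PFR/batch, dC_C/dC_A = −r_C/(r_B+r_C) = −k₂/(k₂+k₁·C_A).
Integrating from C_{A0} to C_A: C_C = (0.471/0.294)·ln[(0.471+0.294·4.16)/(0.471+0.294·0.316)] = 1.602·ln(1.694/0.5640) = 1.762 kmol/m³.
Then C_B = (C_{A0}−C_A) − C_C = 3.844 − 1.762 = 2.082 kmol/m³.
Y_B = C_B/C_{A0} = 2.082/4.16 = 0.500.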